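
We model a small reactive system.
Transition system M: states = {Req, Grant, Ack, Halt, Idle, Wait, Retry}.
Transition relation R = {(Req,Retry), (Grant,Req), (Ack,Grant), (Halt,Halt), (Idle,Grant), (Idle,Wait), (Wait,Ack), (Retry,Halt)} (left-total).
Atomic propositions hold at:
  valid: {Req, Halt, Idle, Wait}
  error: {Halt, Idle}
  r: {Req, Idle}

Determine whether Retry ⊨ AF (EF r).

No

EF r: least fixpoint, start Z0 = {Req, Idle}, add states with some successor in Z. Z1 = {Req, Grant, Idle}; Z2 = {Req, Grant, Ack, Idle}; Z3 = {Req, Grant, Ack, Idle, Wait}; fixed.
Sat(EF r) = {Req, Grant, Ack, Idle, Wait}
AF (EF r): least fixpoint, start Z0 = {Req, Grant, Ack, Idle, Wait}, add states with every successor in Z. Already a fixed point.
Sat(AF (EF r)) = {Req, Grant, Ack, Idle, Wait}
Retry ∉ Sat(AF (EF r)) = {Req, Grant, Ack, Idle, Wait}, so the formula does not hold at Retry.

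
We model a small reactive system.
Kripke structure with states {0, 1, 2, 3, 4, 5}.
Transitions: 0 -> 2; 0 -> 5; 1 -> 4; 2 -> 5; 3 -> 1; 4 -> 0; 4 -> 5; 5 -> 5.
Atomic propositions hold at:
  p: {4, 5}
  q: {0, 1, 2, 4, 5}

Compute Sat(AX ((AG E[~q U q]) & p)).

Sat(~q) = {3}
E[~q U q]: least fixpoint, start Z0 = Sat(q) = {0, 1, 2, 4, 5}, add states in Sat(~q) with some successor in Z. Z1 = {0, 1, 2, 3, 4, 5}; fixed.
Sat(E[~q U q]) = {0, 1, 2, 3, 4, 5}
AG E[~q U q]: greatest fixpoint, start Z0 = {0, 1, 2, 3, 4, 5}, keep only states in Sat with every successor in Z. Already a fixed point.
Sat(AG E[~q U q]) = {0, 1, 2, 3, 4, 5}
Sat((AG E[~q U q]) & p) = {4, 5}
Sat(AX ((AG E[~q U q]) & p)) = {s : every successor in {4, 5}} = {1, 2, 5}

{1, 2, 5}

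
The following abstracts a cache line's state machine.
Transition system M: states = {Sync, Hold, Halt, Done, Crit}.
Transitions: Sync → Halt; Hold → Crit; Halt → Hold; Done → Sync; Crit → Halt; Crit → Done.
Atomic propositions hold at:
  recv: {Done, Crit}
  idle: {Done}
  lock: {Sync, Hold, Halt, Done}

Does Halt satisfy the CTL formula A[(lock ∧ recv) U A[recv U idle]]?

No

Sat(lock ∧ recv) = {Done}
A[recv U idle]: least fixpoint, start Z0 = Sat(idle) = {Done}, add states in Sat(recv) with every successor in Z. Already a fixed point.
Sat(A[recv U idle]) = {Done}
A[(lock ∧ recv) U A[recv U idle]]: least fixpoint, start Z0 = Sat(A[recv U idle]) = {Done}, add states in Sat(lock ∧ recv) with every successor in Z. Already a fixed point.
Sat(A[(lock ∧ recv) U A[recv U idle]]) = {Done}
Halt ∉ Sat(A[(lock ∧ recv) U A[recv U idle]]) = {Done}, so the formula does not hold at Halt.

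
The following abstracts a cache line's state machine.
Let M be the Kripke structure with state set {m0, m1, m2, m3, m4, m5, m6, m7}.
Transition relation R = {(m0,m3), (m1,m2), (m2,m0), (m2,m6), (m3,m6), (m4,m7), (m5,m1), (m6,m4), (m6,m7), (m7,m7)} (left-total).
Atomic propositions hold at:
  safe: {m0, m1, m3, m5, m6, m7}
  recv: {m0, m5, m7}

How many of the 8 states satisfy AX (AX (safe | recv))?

Sat(safe | recv) = {m0, m1, m3, m5, m6, m7}
Sat(AX (safe | recv)) = {s : every successor in {m0, m1, m3, m5, m6, m7}} = {m0, m2, m3, m4, m5, m7}
Sat(AX (AX (safe | recv))) = {s : every successor in {m0, m2, m3, m4, m5, m7}} = {m0, m1, m4, m6, m7}
|Sat(AX (AX (safe | recv)))| = |{m0, m1, m4, m6, m7}| = 5.

5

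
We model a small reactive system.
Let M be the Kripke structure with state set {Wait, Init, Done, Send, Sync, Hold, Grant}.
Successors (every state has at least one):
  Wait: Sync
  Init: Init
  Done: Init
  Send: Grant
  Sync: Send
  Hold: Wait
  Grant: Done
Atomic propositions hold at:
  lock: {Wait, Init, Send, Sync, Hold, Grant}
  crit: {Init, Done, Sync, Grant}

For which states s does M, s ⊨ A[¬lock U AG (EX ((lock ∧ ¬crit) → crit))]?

Sat(¬lock) = {Done}
Sat(¬crit) = {Wait, Send, Hold}
Sat(lock ∧ ¬crit) = {Wait, Send, Hold}
Sat((lock ∧ ¬crit) → crit) = {Init, Done, Sync, Grant}
Sat(EX ((lock ∧ ¬crit) → crit)) = {s : some successor in {Init, Done, Sync, Grant}} = {Wait, Init, Done, Send, Grant}
AG (EX ((lock ∧ ¬crit) → crit)): greatest fixpoint, start Z0 = {Wait, Init, Done, Send, Grant}, keep only states in Sat with every successor in Z. Z1 = {Init, Done, Send, Grant}; fixed.
Sat(AG (EX ((lock ∧ ¬crit) → crit))) = {Init, Done, Send, Grant}
A[¬lock U AG (EX ((lock ∧ ¬crit) → crit))]: least fixpoint, start Z0 = Sat(AG (EX ((lock ∧ ¬crit) → crit))) = {Init, Done, Send, Grant}, add states in Sat(¬lock) with every successor in Z. Already a fixed point.
Sat(A[¬lock U AG (EX ((lock ∧ ¬crit) → crit))]) = {Init, Done, Send, Grant}

{Init, Done, Send, Grant}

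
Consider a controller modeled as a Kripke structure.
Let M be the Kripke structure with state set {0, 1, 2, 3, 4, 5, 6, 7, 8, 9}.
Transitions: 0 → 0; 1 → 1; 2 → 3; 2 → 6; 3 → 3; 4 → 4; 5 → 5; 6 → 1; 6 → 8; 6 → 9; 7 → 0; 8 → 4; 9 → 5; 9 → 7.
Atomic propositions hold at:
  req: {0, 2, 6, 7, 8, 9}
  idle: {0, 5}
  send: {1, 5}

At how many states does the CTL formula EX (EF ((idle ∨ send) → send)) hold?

Sat(idle ∨ send) = {0, 1, 5}
Sat((idle ∨ send) → send) = {1, 2, 3, 4, 5, 6, 7, 8, 9}
EF ((idle ∨ send) → send): least fixpoint, start Z0 = {1, 2, 3, 4, 5, 6, 7, 8, 9}, add states with some successor in Z. Already a fixed point.
Sat(EF ((idle ∨ send) → send)) = {1, 2, 3, 4, 5, 6, 7, 8, 9}
Sat(EX (EF ((idle ∨ send) → send))) = {s : some successor in {1, 2, 3, 4, 5, 6, 7, 8, 9}} = {1, 2, 3, 4, 5, 6, 8, 9}
|Sat(EX (EF ((idle ∨ send) → send)))| = |{1, 2, 3, 4, 5, 6, 8, 9}| = 8.

8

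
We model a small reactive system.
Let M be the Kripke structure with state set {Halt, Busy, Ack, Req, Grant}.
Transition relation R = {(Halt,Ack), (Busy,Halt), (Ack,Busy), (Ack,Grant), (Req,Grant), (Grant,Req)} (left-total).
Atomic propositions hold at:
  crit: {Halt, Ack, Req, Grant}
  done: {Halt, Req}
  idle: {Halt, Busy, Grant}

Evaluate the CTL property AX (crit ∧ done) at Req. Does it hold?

Sat(crit ∧ done) = {Halt, Req}
Sat(AX (crit ∧ done)) = {s : every successor in {Halt, Req}} = {Busy, Grant}
Req ∉ Sat(AX (crit ∧ done)) = {Busy, Grant}, so the formula does not hold at Req.

No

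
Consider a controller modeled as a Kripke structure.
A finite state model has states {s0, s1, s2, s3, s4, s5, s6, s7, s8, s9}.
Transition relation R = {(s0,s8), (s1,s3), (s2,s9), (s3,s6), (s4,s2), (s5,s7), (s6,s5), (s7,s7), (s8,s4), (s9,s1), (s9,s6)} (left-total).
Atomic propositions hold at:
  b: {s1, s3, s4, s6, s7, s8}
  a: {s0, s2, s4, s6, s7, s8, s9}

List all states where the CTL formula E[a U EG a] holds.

{s7}

EG a: greatest fixpoint, start Z0 = {s0, s2, s4, s6, s7, s8, s9}, keep only states in Sat with some successor in Z. Z1 = {s0, s2, s4, s7, s8, s9}; Z2 = {s0, s2, s4, s7, s8}; Z3 = {s0, s4, s7, s8}; Z4 = {s0, s7, s8}; Z5 = {s0, s7}; Z6 = {s7}; fixed.
Sat(EG a) = {s7}
E[a U EG a]: least fixpoint, start Z0 = Sat(EG a) = {s7}, add states in Sat(a) with some successor in Z. Already a fixed point.
Sat(E[a U EG a]) = {s7}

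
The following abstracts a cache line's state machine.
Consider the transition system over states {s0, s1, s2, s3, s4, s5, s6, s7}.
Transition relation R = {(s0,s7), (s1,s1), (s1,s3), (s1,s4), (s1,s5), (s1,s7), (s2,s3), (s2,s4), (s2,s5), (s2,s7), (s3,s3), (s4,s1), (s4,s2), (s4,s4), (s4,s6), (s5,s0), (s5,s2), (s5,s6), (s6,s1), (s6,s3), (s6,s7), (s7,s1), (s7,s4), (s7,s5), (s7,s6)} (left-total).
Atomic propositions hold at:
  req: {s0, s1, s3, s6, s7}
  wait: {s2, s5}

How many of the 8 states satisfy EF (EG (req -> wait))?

7

Sat(req -> wait) = {s2, s4, s5}
EG (req -> wait): greatest fixpoint, start Z0 = {s2, s4, s5}, keep only states in Sat with some successor in Z. Already a fixed point.
Sat(EG (req -> wait)) = {s2, s4, s5}
EF (EG (req -> wait)): least fixpoint, start Z0 = {s2, s4, s5}, add states with some successor in Z. Z1 = {s1, s2, s4, s5, s7}; Z2 = {s0, s1, s2, s4, s5, s6, s7}; fixed.
Sat(EF (EG (req -> wait))) = {s0, s1, s2, s4, s5, s6, s7}
|Sat(EF (EG (req -> wait)))| = |{s0, s1, s2, s4, s5, s6, s7}| = 7.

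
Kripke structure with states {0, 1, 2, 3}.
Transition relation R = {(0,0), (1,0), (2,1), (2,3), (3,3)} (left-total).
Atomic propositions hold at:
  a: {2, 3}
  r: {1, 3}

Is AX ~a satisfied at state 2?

Sat(~a) = {0, 1}
Sat(AX ~a) = {s : every successor in {0, 1}} = {0, 1}
2 ∉ Sat(AX ~a) = {0, 1}, so the formula does not hold at 2.

No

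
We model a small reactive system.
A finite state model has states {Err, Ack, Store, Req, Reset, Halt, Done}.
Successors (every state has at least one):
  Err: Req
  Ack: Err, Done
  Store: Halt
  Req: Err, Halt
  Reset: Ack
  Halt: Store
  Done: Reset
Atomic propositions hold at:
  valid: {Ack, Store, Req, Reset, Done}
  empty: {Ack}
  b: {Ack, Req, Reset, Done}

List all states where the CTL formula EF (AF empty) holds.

{Ack, Reset, Done}

AF empty: least fixpoint, start Z0 = {Ack}, add states with every successor in Z. Z1 = {Ack, Reset}; Z2 = {Ack, Reset, Done}; fixed.
Sat(AF empty) = {Ack, Reset, Done}
EF (AF empty): least fixpoint, start Z0 = {Ack, Reset, Done}, add states with some successor in Z. Already a fixed point.
Sat(EF (AF empty)) = {Ack, Reset, Done}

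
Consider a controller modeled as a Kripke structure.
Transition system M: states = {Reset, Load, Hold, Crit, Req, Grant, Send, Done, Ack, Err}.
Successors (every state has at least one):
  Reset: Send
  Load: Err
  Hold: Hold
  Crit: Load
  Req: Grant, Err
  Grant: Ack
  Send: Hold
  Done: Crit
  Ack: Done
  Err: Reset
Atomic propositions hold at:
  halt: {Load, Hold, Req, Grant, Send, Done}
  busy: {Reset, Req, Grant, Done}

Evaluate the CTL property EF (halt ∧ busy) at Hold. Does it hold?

No

Sat(halt ∧ busy) = {Req, Grant, Done}
EF (halt ∧ busy): least fixpoint, start Z0 = {Req, Grant, Done}, add states with some successor in Z. Z1 = {Req, Grant, Done, Ack}; fixed.
Sat(EF (halt ∧ busy)) = {Req, Grant, Done, Ack}
Hold ∉ Sat(EF (halt ∧ busy)) = {Req, Grant, Done, Ack}, so the formula does not hold at Hold.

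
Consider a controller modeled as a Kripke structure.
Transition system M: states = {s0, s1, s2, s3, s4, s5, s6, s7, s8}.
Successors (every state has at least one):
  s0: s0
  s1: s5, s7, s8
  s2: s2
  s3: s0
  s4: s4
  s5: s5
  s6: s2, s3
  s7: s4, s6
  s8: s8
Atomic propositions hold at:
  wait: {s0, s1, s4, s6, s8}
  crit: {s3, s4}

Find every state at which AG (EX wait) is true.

Sat(EX wait) = {s : some successor in {s0, s1, s4, s6, s8}} = {s0, s1, s3, s4, s7, s8}
AG (EX wait): greatest fixpoint, start Z0 = {s0, s1, s3, s4, s7, s8}, keep only states in Sat with every successor in Z. Z1 = {s0, s3, s4, s8}; fixed.
Sat(AG (EX wait)) = {s0, s3, s4, s8}

{s0, s3, s4, s8}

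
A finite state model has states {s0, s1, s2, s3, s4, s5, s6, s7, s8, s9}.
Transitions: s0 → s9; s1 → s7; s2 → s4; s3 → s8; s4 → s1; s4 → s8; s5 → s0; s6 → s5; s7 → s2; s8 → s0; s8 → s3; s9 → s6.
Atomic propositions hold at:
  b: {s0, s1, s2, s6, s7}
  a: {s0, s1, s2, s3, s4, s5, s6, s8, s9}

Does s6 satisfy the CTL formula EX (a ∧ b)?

No

Sat(a ∧ b) = {s0, s1, s2, s6}
Sat(EX (a ∧ b)) = {s : some successor in {s0, s1, s2, s6}} = {s4, s5, s7, s8, s9}
s6 ∉ Sat(EX (a ∧ b)) = {s4, s5, s7, s8, s9}, so the formula does not hold at s6.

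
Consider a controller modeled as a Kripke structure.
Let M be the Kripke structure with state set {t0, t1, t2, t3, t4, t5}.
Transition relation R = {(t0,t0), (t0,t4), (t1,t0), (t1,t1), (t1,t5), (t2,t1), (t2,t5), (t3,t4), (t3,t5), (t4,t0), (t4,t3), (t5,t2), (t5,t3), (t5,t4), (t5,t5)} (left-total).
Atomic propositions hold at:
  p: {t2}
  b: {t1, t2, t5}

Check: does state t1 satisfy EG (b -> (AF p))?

No

AF p: least fixpoint, start Z0 = {t2}, add states with every successor in Z. Already a fixed point.
Sat(AF p) = {t2}
Sat(b -> (AF p)) = {t0, t2, t3, t4}
EG (b -> (AF p)): greatest fixpoint, start Z0 = {t0, t2, t3, t4}, keep only states in Sat with some successor in Z. Z1 = {t0, t3, t4}; fixed.
Sat(EG (b -> (AF p))) = {t0, t3, t4}
t1 ∉ Sat(EG (b -> (AF p))) = {t0, t3, t4}, so the formula does not hold at t1.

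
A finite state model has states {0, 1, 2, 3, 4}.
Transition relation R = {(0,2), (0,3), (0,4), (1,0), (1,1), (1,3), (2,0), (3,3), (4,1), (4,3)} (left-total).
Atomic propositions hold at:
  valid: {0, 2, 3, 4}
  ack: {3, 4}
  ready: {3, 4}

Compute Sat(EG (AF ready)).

{3, 4}

AF ready: least fixpoint, start Z0 = {3, 4}, add states with every successor in Z. Already a fixed point.
Sat(AF ready) = {3, 4}
EG (AF ready): greatest fixpoint, start Z0 = {3, 4}, keep only states in Sat with some successor in Z. Already a fixed point.
Sat(EG (AF ready)) = {3, 4}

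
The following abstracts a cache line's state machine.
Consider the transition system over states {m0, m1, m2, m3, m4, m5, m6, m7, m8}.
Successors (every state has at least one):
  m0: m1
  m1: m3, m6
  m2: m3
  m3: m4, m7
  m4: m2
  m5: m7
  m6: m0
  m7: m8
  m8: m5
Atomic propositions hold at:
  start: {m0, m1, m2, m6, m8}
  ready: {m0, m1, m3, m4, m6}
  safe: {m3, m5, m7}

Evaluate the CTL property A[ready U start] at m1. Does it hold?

Yes

A[ready U start]: least fixpoint, start Z0 = Sat(start) = {m0, m1, m2, m6, m8}, add states in Sat(ready) with every successor in Z. Z1 = {m0, m1, m2, m4, m6, m8}; fixed.
Sat(A[ready U start]) = {m0, m1, m2, m4, m6, m8}
m1 ∈ Sat(A[ready U start]) = {m0, m1, m2, m4, m6, m8}, so the formula holds at m1.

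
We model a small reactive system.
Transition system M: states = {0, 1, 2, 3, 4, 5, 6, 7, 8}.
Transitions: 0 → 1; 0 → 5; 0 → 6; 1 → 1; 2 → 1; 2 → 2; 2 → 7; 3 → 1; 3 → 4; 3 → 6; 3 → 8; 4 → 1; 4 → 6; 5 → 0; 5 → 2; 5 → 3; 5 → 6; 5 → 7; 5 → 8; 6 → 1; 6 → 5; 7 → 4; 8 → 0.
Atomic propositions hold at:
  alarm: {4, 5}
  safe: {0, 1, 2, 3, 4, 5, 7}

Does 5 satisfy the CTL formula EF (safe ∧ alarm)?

Yes

Sat(safe ∧ alarm) = {4, 5}
EF (safe ∧ alarm): least fixpoint, start Z0 = {4, 5}, add states with some successor in Z. Z1 = {0, 3, 4, 5, 6, 7}; Z2 = {0, 2, 3, 4, 5, 6, 7, 8}; fixed.
Sat(EF (safe ∧ alarm)) = {0, 2, 3, 4, 5, 6, 7, 8}
5 ∈ Sat(EF (safe ∧ alarm)) = {0, 2, 3, 4, 5, 6, 7, 8}, so the formula holds at 5.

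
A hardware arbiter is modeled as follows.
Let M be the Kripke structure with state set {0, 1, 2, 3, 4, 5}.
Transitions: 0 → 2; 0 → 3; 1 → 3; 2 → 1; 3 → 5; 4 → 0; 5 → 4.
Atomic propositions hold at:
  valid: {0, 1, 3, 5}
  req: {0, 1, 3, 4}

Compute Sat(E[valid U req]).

{0, 1, 3, 4, 5}

E[valid U req]: least fixpoint, start Z0 = Sat(req) = {0, 1, 3, 4}, add states in Sat(valid) with some successor in Z. Z1 = {0, 1, 3, 4, 5}; fixed.
Sat(E[valid U req]) = {0, 1, 3, 4, 5}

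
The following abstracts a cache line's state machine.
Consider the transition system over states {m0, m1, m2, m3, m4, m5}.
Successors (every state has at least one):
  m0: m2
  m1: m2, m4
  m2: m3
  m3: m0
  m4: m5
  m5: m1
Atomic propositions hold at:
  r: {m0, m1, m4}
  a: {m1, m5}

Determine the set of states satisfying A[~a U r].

Sat(~a) = {m0, m2, m3, m4}
A[~a U r]: least fixpoint, start Z0 = Sat(r) = {m0, m1, m4}, add states in Sat(~a) with every successor in Z. Z1 = {m0, m1, m3, m4}; Z2 = {m0, m1, m2, m3, m4}; fixed.
Sat(A[~a U r]) = {m0, m1, m2, m3, m4}

{m0, m1, m2, m3, m4}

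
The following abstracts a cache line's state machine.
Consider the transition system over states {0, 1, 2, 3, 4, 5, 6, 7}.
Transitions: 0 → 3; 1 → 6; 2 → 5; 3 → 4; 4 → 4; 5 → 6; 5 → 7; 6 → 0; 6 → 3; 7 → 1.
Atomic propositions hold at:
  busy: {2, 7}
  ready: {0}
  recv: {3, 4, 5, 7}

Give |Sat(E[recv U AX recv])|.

4

Sat(AX recv) = {s : every successor in {3, 4, 5, 7}} = {0, 2, 3, 4}
E[recv U AX recv]: least fixpoint, start Z0 = Sat(AX recv) = {0, 2, 3, 4}, add states in Sat(recv) with some successor in Z. Already a fixed point.
Sat(E[recv U AX recv]) = {0, 2, 3, 4}
|Sat(E[recv U AX recv])| = |{0, 2, 3, 4}| = 4.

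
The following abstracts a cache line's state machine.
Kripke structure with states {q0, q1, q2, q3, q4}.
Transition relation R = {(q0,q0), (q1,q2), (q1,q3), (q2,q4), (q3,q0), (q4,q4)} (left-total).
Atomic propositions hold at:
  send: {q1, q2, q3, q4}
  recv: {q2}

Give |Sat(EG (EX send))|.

3

Sat(EX send) = {s : some successor in {q1, q2, q3, q4}} = {q1, q2, q4}
EG (EX send): greatest fixpoint, start Z0 = {q1, q2, q4}, keep only states in Sat with some successor in Z. Already a fixed point.
Sat(EG (EX send)) = {q1, q2, q4}
|Sat(EG (EX send))| = |{q1, q2, q4}| = 3.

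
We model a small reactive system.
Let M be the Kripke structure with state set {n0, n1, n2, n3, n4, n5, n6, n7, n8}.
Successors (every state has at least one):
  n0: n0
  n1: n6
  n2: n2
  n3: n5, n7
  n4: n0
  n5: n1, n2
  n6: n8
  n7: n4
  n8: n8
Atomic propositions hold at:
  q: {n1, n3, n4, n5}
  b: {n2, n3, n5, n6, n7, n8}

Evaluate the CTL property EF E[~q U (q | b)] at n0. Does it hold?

Sat(~q) = {n0, n2, n6, n7, n8}
Sat(q | b) = {n1, n2, n3, n4, n5, n6, n7, n8}
E[~q U (q | b)]: least fixpoint, start Z0 = Sat((q | b)) = {n1, n2, n3, n4, n5, n6, n7, n8}, add states in Sat(~q) with some successor in Z. Already a fixed point.
Sat(E[~q U (q | b)]) = {n1, n2, n3, n4, n5, n6, n7, n8}
EF E[~q U (q | b)]: least fixpoint, start Z0 = {n1, n2, n3, n4, n5, n6, n7, n8}, add states with some successor in Z. Already a fixed point.
Sat(EF E[~q U (q | b)]) = {n1, n2, n3, n4, n5, n6, n7, n8}
n0 ∉ Sat(EF E[~q U (q | b)]) = {n1, n2, n3, n4, n5, n6, n7, n8}, so the formula does not hold at n0.

No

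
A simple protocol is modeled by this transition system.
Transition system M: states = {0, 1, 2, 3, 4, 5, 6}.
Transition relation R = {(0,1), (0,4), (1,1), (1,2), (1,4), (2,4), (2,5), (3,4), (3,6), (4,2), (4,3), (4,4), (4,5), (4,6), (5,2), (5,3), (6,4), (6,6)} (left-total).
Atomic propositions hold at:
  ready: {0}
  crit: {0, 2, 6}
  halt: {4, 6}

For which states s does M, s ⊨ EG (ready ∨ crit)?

{6}

Sat(ready ∨ crit) = {0, 2, 6}
EG (ready ∨ crit): greatest fixpoint, start Z0 = {0, 2, 6}, keep only states in Sat with some successor in Z. Z1 = {6}; fixed.
Sat(EG (ready ∨ crit)) = {6}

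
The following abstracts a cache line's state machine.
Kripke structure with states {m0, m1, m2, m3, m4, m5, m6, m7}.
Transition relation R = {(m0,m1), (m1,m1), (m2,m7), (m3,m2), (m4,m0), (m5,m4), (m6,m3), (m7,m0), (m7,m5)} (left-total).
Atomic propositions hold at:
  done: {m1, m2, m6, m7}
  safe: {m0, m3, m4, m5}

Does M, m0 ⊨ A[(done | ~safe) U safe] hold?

Yes

Sat(~safe) = {m1, m2, m6, m7}
Sat(done | ~safe) = {m1, m2, m6, m7}
A[(done | ~safe) U safe]: least fixpoint, start Z0 = Sat(safe) = {m0, m3, m4, m5}, add states in Sat(done | ~safe) with every successor in Z. Z1 = {m0, m3, m4, m5, m6, m7}; Z2 = {m0, m2, m3, m4, m5, m6, m7}; fixed.
Sat(A[(done | ~safe) U safe]) = {m0, m2, m3, m4, m5, m6, m7}
m0 ∈ Sat(A[(done | ~safe) U safe]) = {m0, m2, m3, m4, m5, m6, m7}, so the formula holds at m0.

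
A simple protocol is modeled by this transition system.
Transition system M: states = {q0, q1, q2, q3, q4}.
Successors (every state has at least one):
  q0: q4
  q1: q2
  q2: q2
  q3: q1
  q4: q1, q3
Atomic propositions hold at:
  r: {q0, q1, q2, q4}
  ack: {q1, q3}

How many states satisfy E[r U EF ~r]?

Sat(~r) = {q3}
EF ~r: least fixpoint, start Z0 = {q3}, add states with some successor in Z. Z1 = {q3, q4}; Z2 = {q0, q3, q4}; fixed.
Sat(EF ~r) = {q0, q3, q4}
E[r U EF ~r]: least fixpoint, start Z0 = Sat(EF ~r) = {q0, q3, q4}, add states in Sat(r) with some successor in Z. Already a fixed point.
Sat(E[r U EF ~r]) = {q0, q3, q4}
|Sat(E[r U EF ~r])| = |{q0, q3, q4}| = 3.

3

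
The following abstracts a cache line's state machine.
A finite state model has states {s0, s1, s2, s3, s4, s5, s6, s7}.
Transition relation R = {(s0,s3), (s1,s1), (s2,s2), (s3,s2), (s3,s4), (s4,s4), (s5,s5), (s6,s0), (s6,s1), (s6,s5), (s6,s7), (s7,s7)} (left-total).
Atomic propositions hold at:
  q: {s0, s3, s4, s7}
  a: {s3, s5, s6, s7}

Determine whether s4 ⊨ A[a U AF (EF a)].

No

EF a: least fixpoint, start Z0 = {s3, s5, s6, s7}, add states with some successor in Z. Z1 = {s0, s3, s5, s6, s7}; fixed.
Sat(EF a) = {s0, s3, s5, s6, s7}
AF (EF a): least fixpoint, start Z0 = {s0, s3, s5, s6, s7}, add states with every successor in Z. Already a fixed point.
Sat(AF (EF a)) = {s0, s3, s5, s6, s7}
A[a U AF (EF a)]: least fixpoint, start Z0 = Sat(AF (EF a)) = {s0, s3, s5, s6, s7}, add states in Sat(a) with every successor in Z. Already a fixed point.
Sat(A[a U AF (EF a)]) = {s0, s3, s5, s6, s7}
s4 ∉ Sat(A[a U AF (EF a)]) = {s0, s3, s5, s6, s7}, so the formula does not hold at s4.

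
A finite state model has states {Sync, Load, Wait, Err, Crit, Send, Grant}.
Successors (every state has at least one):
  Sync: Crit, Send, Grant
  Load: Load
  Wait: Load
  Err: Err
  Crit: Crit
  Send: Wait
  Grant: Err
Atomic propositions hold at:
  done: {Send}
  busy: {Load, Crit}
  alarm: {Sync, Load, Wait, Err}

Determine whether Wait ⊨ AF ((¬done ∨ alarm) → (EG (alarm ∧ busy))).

Yes

Sat(¬done) = {Sync, Load, Wait, Err, Crit, Grant}
Sat(¬done ∨ alarm) = {Sync, Load, Wait, Err, Crit, Grant}
Sat(alarm ∧ busy) = {Load}
EG (alarm ∧ busy): greatest fixpoint, start Z0 = {Load}, keep only states in Sat with some successor in Z. Already a fixed point.
Sat(EG (alarm ∧ busy)) = {Load}
Sat((¬done ∨ alarm) → (EG (alarm ∧ busy))) = {Load, Send}
AF ((¬done ∨ alarm) → (EG (alarm ∧ busy))): least fixpoint, start Z0 = {Load, Send}, add states with every successor in Z. Z1 = {Load, Wait, Send}; fixed.
Sat(AF ((¬done ∨ alarm) → (EG (alarm ∧ busy)))) = {Load, Wait, Send}
Wait ∈ Sat(AF ((¬done ∨ alarm) → (EG (alarm ∧ busy)))) = {Load, Wait, Send}, so the formula holds at Wait.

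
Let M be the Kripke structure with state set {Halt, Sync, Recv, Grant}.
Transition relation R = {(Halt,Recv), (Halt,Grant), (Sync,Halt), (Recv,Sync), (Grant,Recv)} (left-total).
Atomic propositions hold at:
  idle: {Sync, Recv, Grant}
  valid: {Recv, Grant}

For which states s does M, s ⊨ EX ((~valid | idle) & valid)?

Sat(~valid) = {Halt, Sync}
Sat(~valid | idle) = {Halt, Sync, Recv, Grant}
Sat((~valid | idle) & valid) = {Recv, Grant}
Sat(EX ((~valid | idle) & valid)) = {s : some successor in {Recv, Grant}} = {Halt, Grant}

{Halt, Grant}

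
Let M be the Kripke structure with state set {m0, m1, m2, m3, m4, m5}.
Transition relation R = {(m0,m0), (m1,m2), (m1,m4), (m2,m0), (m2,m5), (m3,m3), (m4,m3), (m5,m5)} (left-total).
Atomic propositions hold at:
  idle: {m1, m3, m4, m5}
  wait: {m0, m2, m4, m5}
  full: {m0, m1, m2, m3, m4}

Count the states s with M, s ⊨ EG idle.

EG idle: greatest fixpoint, start Z0 = {m1, m3, m4, m5}, keep only states in Sat with some successor in Z. Already a fixed point.
Sat(EG idle) = {m1, m3, m4, m5}
|Sat(EG idle)| = |{m1, m3, m4, m5}| = 4.

4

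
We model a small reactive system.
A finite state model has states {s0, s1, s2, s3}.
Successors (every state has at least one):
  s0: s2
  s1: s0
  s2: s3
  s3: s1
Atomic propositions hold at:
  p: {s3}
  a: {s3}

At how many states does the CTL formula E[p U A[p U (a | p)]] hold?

Sat(a | p) = {s3}
A[p U (a | p)]: least fixpoint, start Z0 = Sat((a | p)) = {s3}, add states in Sat(p) with every successor in Z. Already a fixed point.
Sat(A[p U (a | p)]) = {s3}
E[p U A[p U (a | p)]]: least fixpoint, start Z0 = Sat(A[p U (a | p)]) = {s3}, add states in Sat(p) with some successor in Z. Already a fixed point.
Sat(E[p U A[p U (a | p)]]) = {s3}
|Sat(E[p U A[p U (a | p)]])| = |{s3}| = 1.

1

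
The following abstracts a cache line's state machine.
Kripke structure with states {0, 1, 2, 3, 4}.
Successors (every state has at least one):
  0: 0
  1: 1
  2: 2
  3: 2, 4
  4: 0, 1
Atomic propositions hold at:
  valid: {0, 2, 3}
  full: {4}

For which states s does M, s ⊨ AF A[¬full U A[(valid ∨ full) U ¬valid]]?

{1, 4}

Sat(¬full) = {0, 1, 2, 3}
Sat(valid ∨ full) = {0, 2, 3, 4}
Sat(¬valid) = {1, 4}
A[(valid ∨ full) U ¬valid]: least fixpoint, start Z0 = Sat(¬valid) = {1, 4}, add states in Sat(valid ∨ full) with every successor in Z. Already a fixed point.
Sat(A[(valid ∨ full) U ¬valid]) = {1, 4}
A[¬full U A[(valid ∨ full) U ¬valid]]: least fixpoint, start Z0 = Sat(A[(valid ∨ full) U ¬valid]) = {1, 4}, add states in Sat(¬full) with every successor in Z. Already a fixed point.
Sat(A[¬full U A[(valid ∨ full) U ¬valid]]) = {1, 4}
AF A[¬full U A[(valid ∨ full) U ¬valid]]: least fixpoint, start Z0 = {1, 4}, add states with every successor in Z. Already a fixed point.
Sat(AF A[¬full U A[(valid ∨ full) U ¬valid]]) = {1, 4}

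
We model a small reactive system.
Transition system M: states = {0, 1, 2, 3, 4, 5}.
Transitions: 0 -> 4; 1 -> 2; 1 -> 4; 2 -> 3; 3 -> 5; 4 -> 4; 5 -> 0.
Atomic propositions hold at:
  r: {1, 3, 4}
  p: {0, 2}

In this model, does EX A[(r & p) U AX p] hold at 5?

Sat(r & p) = ∅
Sat(AX p) = {s : every successor in {0, 2}} = {5}
A[(r & p) U AX p]: least fixpoint, start Z0 = Sat(AX p) = {5}, add states in Sat(r & p) with every successor in Z. Already a fixed point.
Sat(A[(r & p) U AX p]) = {5}
Sat(EX A[(r & p) U AX p]) = {s : some successor in {5}} = {3}
5 ∉ Sat(EX A[(r & p) U AX p]) = {3}, so the formula does not hold at 5.

No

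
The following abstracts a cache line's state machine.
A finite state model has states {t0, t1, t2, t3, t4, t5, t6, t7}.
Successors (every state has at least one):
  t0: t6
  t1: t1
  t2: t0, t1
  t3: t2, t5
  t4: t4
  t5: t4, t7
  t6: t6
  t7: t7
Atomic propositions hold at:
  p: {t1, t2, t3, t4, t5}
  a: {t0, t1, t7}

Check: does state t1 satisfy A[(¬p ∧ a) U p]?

Sat(¬p) = {t0, t6, t7}
Sat(¬p ∧ a) = {t0, t7}
A[(¬p ∧ a) U p]: least fixpoint, start Z0 = Sat(p) = {t1, t2, t3, t4, t5}, add states in Sat(¬p ∧ a) with every successor in Z. Already a fixed point.
Sat(A[(¬p ∧ a) U p]) = {t1, t2, t3, t4, t5}
t1 ∈ Sat(A[(¬p ∧ a) U p]) = {t1, t2, t3, t4, t5}, so the formula holds at t1.

Yes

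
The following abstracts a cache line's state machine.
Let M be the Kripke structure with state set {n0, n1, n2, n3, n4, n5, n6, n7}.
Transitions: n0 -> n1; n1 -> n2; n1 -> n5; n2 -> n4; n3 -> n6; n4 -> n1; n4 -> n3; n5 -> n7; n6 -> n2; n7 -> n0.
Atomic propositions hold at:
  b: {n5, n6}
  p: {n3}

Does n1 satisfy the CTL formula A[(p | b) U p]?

No

Sat(p | b) = {n3, n5, n6}
A[(p | b) U p]: least fixpoint, start Z0 = Sat(p) = {n3}, add states in Sat(p | b) with every successor in Z. Already a fixed point.
Sat(A[(p | b) U p]) = {n3}
n1 ∉ Sat(A[(p | b) U p]) = {n3}, so the formula does not hold at n1.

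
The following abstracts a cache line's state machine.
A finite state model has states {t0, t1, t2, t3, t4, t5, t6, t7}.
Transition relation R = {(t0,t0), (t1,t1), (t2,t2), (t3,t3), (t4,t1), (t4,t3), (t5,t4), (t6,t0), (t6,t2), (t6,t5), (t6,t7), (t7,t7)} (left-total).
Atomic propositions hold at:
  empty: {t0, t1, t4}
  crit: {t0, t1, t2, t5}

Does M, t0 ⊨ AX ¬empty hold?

No

Sat(¬empty) = {t2, t3, t5, t6, t7}
Sat(AX ¬empty) = {s : every successor in {t2, t3, t5, t6, t7}} = {t2, t3, t7}
t0 ∉ Sat(AX ¬empty) = {t2, t3, t7}, so the formula does not hold at t0.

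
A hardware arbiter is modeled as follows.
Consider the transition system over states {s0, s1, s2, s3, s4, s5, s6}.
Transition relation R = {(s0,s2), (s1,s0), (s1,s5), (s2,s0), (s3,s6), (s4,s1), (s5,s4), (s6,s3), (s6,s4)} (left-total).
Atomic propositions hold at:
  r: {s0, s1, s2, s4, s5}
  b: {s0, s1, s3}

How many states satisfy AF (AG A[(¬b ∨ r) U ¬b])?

Sat(¬b) = {s2, s4, s5, s6}
Sat(¬b ∨ r) = {s0, s1, s2, s4, s5, s6}
A[(¬b ∨ r) U ¬b]: least fixpoint, start Z0 = Sat(¬b) = {s2, s4, s5, s6}, add states in Sat(¬b ∨ r) with every successor in Z. Z1 = {s0, s2, s4, s5, s6}; Z2 = {s0, s1, s2, s4, s5, s6}; fixed.
Sat(A[(¬b ∨ r) U ¬b]) = {s0, s1, s2, s4, s5, s6}
AG A[(¬b ∨ r) U ¬b]: greatest fixpoint, start Z0 = {s0, s1, s2, s4, s5, s6}, keep only states in Sat with every successor in Z. Z1 = {s0, s1, s2, s4, s5}; fixed.
Sat(AG A[(¬b ∨ r) U ¬b]) = {s0, s1, s2, s4, s5}
AF (AG A[(¬b ∨ r) U ¬b]): least fixpoint, start Z0 = {s0, s1, s2, s4, s5}, add states with every successor in Z. Already a fixed point.
Sat(AF (AG A[(¬b ∨ r) U ¬b])) = {s0, s1, s2, s4, s5}
|Sat(AF (AG A[(¬b ∨ r) U ¬b]))| = |{s0, s1, s2, s4, s5}| = 5.

5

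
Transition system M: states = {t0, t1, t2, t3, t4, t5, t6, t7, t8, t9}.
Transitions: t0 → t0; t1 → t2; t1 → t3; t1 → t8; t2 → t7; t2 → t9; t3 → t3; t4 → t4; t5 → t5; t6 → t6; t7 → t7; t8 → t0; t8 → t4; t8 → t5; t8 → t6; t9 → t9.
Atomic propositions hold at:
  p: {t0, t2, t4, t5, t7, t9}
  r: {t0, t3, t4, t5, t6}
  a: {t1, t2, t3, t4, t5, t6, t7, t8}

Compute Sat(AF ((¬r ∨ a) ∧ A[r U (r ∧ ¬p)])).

Sat(¬r) = {t1, t2, t7, t8, t9}
Sat(¬r ∨ a) = {t1, t2, t3, t4, t5, t6, t7, t8, t9}
Sat(¬p) = {t1, t3, t6, t8}
Sat(r ∧ ¬p) = {t3, t6}
A[r U (r ∧ ¬p)]: least fixpoint, start Z0 = Sat((r ∧ ¬p)) = {t3, t6}, add states in Sat(r) with every successor in Z. Already a fixed point.
Sat(A[r U (r ∧ ¬p)]) = {t3, t6}
Sat((¬r ∨ a) ∧ A[r U (r ∧ ¬p)]) = {t3, t6}
AF ((¬r ∨ a) ∧ A[r U (r ∧ ¬p)]): least fixpoint, start Z0 = {t3, t6}, add states with every successor in Z. Already a fixed point.
Sat(AF ((¬r ∨ a) ∧ A[r U (r ∧ ¬p)])) = {t3, t6}

{t3, t6}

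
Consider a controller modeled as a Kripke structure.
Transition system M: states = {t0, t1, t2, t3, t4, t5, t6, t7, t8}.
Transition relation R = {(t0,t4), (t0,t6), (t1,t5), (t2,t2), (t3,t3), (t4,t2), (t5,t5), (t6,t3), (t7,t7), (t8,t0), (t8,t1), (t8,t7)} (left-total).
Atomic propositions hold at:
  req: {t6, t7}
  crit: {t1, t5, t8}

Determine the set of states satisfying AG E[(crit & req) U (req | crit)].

{t1, t5, t7}

Sat(crit & req) = ∅
Sat(req | crit) = {t1, t5, t6, t7, t8}
E[(crit & req) U (req | crit)]: least fixpoint, start Z0 = Sat((req | crit)) = {t1, t5, t6, t7, t8}, add states in Sat(crit & req) with some successor in Z. Already a fixed point.
Sat(E[(crit & req) U (req | crit)]) = {t1, t5, t6, t7, t8}
AG E[(crit & req) U (req | crit)]: greatest fixpoint, start Z0 = {t1, t5, t6, t7, t8}, keep only states in Sat with every successor in Z. Z1 = {t1, t5, t7}; fixed.
Sat(AG E[(crit & req) U (req | crit)]) = {t1, t5, t7}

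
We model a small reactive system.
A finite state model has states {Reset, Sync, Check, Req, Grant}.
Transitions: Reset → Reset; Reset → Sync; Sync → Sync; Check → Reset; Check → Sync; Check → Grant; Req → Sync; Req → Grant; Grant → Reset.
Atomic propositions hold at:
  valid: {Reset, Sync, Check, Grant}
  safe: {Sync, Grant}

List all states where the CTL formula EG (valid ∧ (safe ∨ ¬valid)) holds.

Sat(¬valid) = {Req}
Sat(safe ∨ ¬valid) = {Sync, Req, Grant}
Sat(valid ∧ (safe ∨ ¬valid)) = {Sync, Grant}
EG (valid ∧ (safe ∨ ¬valid)): greatest fixpoint, start Z0 = {Sync, Grant}, keep only states in Sat with some successor in Z. Z1 = {Sync}; fixed.
Sat(EG (valid ∧ (safe ∨ ¬valid))) = {Sync}

{Sync}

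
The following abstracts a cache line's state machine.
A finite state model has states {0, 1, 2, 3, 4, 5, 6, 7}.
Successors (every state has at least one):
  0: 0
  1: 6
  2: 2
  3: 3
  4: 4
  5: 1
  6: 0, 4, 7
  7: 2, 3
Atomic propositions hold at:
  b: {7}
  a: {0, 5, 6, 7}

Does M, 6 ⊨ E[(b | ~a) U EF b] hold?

Sat(~a) = {1, 2, 3, 4}
Sat(b | ~a) = {1, 2, 3, 4, 7}
EF b: least fixpoint, start Z0 = {7}, add states with some successor in Z. Z1 = {6, 7}; Z2 = {1, 6, 7}; Z3 = {1, 5, 6, 7}; fixed.
Sat(EF b) = {1, 5, 6, 7}
E[(b | ~a) U EF b]: least fixpoint, start Z0 = Sat(EF b) = {1, 5, 6, 7}, add states in Sat(b | ~a) with some successor in Z. Already a fixed point.
Sat(E[(b | ~a) U EF b]) = {1, 5, 6, 7}
6 ∈ Sat(E[(b | ~a) U EF b]) = {1, 5, 6, 7}, so the formula holds at 6.

Yes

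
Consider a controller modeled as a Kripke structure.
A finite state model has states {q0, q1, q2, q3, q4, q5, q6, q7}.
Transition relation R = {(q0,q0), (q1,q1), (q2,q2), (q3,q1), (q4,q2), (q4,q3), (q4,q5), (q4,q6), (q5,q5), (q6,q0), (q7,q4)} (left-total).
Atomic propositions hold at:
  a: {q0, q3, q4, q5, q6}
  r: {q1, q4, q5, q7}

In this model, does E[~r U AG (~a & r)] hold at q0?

Sat(~r) = {q0, q2, q3, q6}
Sat(~a) = {q1, q2, q7}
Sat(~a & r) = {q1, q7}
AG (~a & r): greatest fixpoint, start Z0 = {q1, q7}, keep only states in Sat with every successor in Z. Z1 = {q1}; fixed.
Sat(AG (~a & r)) = {q1}
E[~r U AG (~a & r)]: least fixpoint, start Z0 = Sat(AG (~a & r)) = {q1}, add states in Sat(~r) with some successor in Z. Z1 = {q1, q3}; fixed.
Sat(E[~r U AG (~a & r)]) = {q1, q3}
q0 ∉ Sat(E[~r U AG (~a & r)]) = {q1, q3}, so the formula does not hold at q0.

No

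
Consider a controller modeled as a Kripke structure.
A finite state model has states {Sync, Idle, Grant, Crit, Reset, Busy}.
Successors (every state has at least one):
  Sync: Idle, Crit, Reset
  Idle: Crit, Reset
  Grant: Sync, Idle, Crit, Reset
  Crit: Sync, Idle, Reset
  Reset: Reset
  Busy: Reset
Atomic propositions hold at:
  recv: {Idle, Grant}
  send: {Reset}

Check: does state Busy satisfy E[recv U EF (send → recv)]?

Yes

Sat(send → recv) = {Sync, Idle, Grant, Crit, Busy}
EF (send → recv): least fixpoint, start Z0 = {Sync, Idle, Grant, Crit, Busy}, add states with some successor in Z. Already a fixed point.
Sat(EF (send → recv)) = {Sync, Idle, Grant, Crit, Busy}
E[recv U EF (send → recv)]: least fixpoint, start Z0 = Sat(EF (send → recv)) = {Sync, Idle, Grant, Crit, Busy}, add states in Sat(recv) with some successor in Z. Already a fixed point.
Sat(E[recv U EF (send → recv)]) = {Sync, Idle, Grant, Crit, Busy}
Busy ∈ Sat(E[recv U EF (send → recv)]) = {Sync, Idle, Grant, Crit, Busy}, so the formula holds at Busy.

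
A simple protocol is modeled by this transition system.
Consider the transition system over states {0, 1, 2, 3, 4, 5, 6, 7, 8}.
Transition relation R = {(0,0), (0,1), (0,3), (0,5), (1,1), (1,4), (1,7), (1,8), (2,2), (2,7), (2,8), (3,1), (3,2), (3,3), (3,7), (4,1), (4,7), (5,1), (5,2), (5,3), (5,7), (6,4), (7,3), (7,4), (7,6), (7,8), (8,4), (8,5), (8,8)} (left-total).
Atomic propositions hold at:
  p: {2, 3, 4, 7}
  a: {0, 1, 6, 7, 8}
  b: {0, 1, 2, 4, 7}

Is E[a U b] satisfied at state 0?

E[a U b]: least fixpoint, start Z0 = Sat(b) = {0, 1, 2, 4, 7}, add states in Sat(a) with some successor in Z. Z1 = {0, 1, 2, 4, 6, 7, 8}; fixed.
Sat(E[a U b]) = {0, 1, 2, 4, 6, 7, 8}
0 ∈ Sat(E[a U b]) = {0, 1, 2, 4, 6, 7, 8}, so the formula holds at 0.

Yes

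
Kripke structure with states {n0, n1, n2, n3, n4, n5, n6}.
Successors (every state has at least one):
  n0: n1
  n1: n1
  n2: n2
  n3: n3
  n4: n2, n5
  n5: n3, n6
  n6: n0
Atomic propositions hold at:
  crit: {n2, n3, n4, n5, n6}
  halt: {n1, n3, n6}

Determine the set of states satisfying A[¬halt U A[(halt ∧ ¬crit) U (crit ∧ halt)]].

{n3, n5, n6}

Sat(¬halt) = {n0, n2, n4, n5}
Sat(¬crit) = {n0, n1}
Sat(halt ∧ ¬crit) = {n1}
Sat(crit ∧ halt) = {n3, n6}
A[(halt ∧ ¬crit) U (crit ∧ halt)]: least fixpoint, start Z0 = Sat((crit ∧ halt)) = {n3, n6}, add states in Sat(halt ∧ ¬crit) with every successor in Z. Already a fixed point.
Sat(A[(halt ∧ ¬crit) U (crit ∧ halt)]) = {n3, n6}
A[¬halt U A[(halt ∧ ¬crit) U (crit ∧ halt)]]: least fixpoint, start Z0 = Sat(A[(halt ∧ ¬crit) U (crit ∧ halt)]) = {n3, n6}, add states in Sat(¬halt) with every successor in Z. Z1 = {n3, n5, n6}; fixed.
Sat(A[¬halt U A[(halt ∧ ¬crit) U (crit ∧ halt)]]) = {n3, n5, n6}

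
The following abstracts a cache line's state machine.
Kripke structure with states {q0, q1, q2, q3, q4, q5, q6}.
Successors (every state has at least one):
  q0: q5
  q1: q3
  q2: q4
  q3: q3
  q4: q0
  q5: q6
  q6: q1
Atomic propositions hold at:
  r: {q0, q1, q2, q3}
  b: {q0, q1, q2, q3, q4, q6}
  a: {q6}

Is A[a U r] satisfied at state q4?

A[a U r]: least fixpoint, start Z0 = Sat(r) = {q0, q1, q2, q3}, add states in Sat(a) with every successor in Z. Z1 = {q0, q1, q2, q3, q6}; fixed.
Sat(A[a U r]) = {q0, q1, q2, q3, q6}
q4 ∉ Sat(A[a U r]) = {q0, q1, q2, q3, q6}, so the formula does not hold at q4.

No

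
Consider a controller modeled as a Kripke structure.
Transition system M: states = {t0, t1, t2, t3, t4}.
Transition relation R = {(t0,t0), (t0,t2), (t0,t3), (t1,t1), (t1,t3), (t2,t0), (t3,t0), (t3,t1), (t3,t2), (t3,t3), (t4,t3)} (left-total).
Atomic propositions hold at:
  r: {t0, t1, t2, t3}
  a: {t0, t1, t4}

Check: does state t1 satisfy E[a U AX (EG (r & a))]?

Sat(r & a) = {t0, t1}
EG (r & a): greatest fixpoint, start Z0 = {t0, t1}, keep only states in Sat with some successor in Z. Already a fixed point.
Sat(EG (r & a)) = {t0, t1}
Sat(AX (EG (r & a))) = {s : every successor in {t0, t1}} = {t2}
E[a U AX (EG (r & a))]: least fixpoint, start Z0 = Sat(AX (EG (r & a))) = {t2}, add states in Sat(a) with some successor in Z. Z1 = {t0, t2}; fixed.
Sat(E[a U AX (EG (r & a))]) = {t0, t2}
t1 ∉ Sat(E[a U AX (EG (r & a))]) = {t0, t2}, so the formula does not hold at t1.

No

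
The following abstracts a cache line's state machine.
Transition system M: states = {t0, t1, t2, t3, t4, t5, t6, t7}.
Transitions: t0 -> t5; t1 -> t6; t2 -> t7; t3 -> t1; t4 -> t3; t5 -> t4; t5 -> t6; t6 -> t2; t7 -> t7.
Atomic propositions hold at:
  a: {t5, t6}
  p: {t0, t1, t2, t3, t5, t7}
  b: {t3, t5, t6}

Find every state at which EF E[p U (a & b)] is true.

Sat(a & b) = {t5, t6}
E[p U (a & b)]: least fixpoint, start Z0 = Sat((a & b)) = {t5, t6}, add states in Sat(p) with some successor in Z. Z1 = {t0, t1, t5, t6}; Z2 = {t0, t1, t3, t5, t6}; fixed.
Sat(E[p U (a & b)]) = {t0, t1, t3, t5, t6}
EF E[p U (a & b)]: least fixpoint, start Z0 = {t0, t1, t3, t5, t6}, add states with some successor in Z. Z1 = {t0, t1, t3, t4, t5, t6}; fixed.
Sat(EF E[p U (a & b)]) = {t0, t1, t3, t4, t5, t6}

{t0, t1, t3, t4, t5, t6}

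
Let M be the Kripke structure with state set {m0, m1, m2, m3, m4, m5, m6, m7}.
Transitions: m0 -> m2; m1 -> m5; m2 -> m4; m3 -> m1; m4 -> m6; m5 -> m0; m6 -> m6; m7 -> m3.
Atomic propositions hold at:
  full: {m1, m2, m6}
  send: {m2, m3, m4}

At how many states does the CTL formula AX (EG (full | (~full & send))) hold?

4

Sat(~full) = {m0, m3, m4, m5, m7}
Sat(~full & send) = {m3, m4}
Sat(full | (~full & send)) = {m1, m2, m3, m4, m6}
EG (full | (~full & send)): greatest fixpoint, start Z0 = {m1, m2, m3, m4, m6}, keep only states in Sat with some successor in Z. Z1 = {m2, m3, m4, m6}; Z2 = {m2, m4, m6}; fixed.
Sat(EG (full | (~full & send))) = {m2, m4, m6}
Sat(AX (EG (full | (~full & send)))) = {s : every successor in {m2, m4, m6}} = {m0, m2, m4, m6}
|Sat(AX (EG (full | (~full & send))))| = |{m0, m2, m4, m6}| = 4.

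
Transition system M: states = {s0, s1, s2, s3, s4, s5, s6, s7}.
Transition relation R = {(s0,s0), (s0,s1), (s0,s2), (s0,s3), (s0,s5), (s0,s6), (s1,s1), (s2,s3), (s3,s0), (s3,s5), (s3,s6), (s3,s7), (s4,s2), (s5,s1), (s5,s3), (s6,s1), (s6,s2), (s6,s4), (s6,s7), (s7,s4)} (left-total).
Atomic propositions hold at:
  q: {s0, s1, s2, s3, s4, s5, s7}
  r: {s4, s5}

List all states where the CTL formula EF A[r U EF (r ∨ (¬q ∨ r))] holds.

{s0, s2, s3, s4, s5, s6, s7}

Sat(¬q) = {s6}
Sat(¬q ∨ r) = {s4, s5, s6}
Sat(r ∨ (¬q ∨ r)) = {s4, s5, s6}
EF (r ∨ (¬q ∨ r)): least fixpoint, start Z0 = {s4, s5, s6}, add states with some successor in Z. Z1 = {s0, s3, s4, s5, s6, s7}; Z2 = {s0, s2, s3, s4, s5, s6, s7}; fixed.
Sat(EF (r ∨ (¬q ∨ r))) = {s0, s2, s3, s4, s5, s6, s7}
A[r U EF (r ∨ (¬q ∨ r))]: least fixpoint, start Z0 = Sat(EF (r ∨ (¬q ∨ r))) = {s0, s2, s3, s4, s5, s6, s7}, add states in Sat(r) with every successor in Z. Already a fixed point.
Sat(A[r U EF (r ∨ (¬q ∨ r))]) = {s0, s2, s3, s4, s5, s6, s7}
EF A[r U EF (r ∨ (¬q ∨ r))]: least fixpoint, start Z0 = {s0, s2, s3, s4, s5, s6, s7}, add states with some successor in Z. Already a fixed point.
Sat(EF A[r U EF (r ∨ (¬q ∨ r))]) = {s0, s2, s3, s4, s5, s6, s7}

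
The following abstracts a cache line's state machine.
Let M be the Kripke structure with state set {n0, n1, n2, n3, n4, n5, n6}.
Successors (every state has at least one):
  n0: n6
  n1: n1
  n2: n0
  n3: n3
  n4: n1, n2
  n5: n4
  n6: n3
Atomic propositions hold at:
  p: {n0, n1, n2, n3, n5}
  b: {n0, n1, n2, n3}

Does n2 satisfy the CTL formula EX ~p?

No

Sat(~p) = {n4, n6}
Sat(EX ~p) = {s : some successor in {n4, n6}} = {n0, n5}
n2 ∉ Sat(EX ~p) = {n0, n5}, so the formula does not hold at n2.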